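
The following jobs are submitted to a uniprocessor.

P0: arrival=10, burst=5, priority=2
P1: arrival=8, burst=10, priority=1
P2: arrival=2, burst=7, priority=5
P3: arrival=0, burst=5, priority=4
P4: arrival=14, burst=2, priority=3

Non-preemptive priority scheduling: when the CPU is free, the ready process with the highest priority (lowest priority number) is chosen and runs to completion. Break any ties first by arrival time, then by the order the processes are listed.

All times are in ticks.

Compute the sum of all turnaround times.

61

Gantt: | P3 0-5 | P2 5-12 | P1 12-22 | P0 22-27 | P4 27-29 |
Completion: P0=27  P1=22  P2=12  P3=5  P4=29
Turnaround = completion − arrival: P0=17, P1=14, P2=10, P3=5, P4=15
Total turnaround = 17 + 14 + 10 + 5 + 15 = 61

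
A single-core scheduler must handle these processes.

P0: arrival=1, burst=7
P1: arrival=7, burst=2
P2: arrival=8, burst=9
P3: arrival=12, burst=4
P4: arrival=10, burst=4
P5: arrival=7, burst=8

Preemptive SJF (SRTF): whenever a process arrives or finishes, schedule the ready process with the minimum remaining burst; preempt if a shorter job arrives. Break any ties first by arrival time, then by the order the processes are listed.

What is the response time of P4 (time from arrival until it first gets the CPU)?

Gantt: | idle 0-1 | P0 1-8 | P1 8-10 | P4 10-14 | P3 14-18 | P5 18-26 | P2 26-35 |
Completion: P0=8  P1=10  P2=35  P3=18  P4=14  P5=26
Response(P4) = first start − arrival = 10 − 10 = 0

0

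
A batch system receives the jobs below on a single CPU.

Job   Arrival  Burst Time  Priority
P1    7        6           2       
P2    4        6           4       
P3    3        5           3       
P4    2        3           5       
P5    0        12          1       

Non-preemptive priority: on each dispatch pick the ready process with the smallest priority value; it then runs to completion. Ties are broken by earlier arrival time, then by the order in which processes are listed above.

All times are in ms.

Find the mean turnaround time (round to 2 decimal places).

Timeline: | P5 0-12 | P1 12-18 | P3 18-23 | P2 23-29 | P4 29-32 |
Completion: P1=18  P2=29  P3=23  P4=32  P5=12
Turnaround times: P1=11, P2=25, P3=20, P4=30, P5=12
Average turnaround = (11+25+20+30+12) / 5 = 98/5 = 19.60

19.60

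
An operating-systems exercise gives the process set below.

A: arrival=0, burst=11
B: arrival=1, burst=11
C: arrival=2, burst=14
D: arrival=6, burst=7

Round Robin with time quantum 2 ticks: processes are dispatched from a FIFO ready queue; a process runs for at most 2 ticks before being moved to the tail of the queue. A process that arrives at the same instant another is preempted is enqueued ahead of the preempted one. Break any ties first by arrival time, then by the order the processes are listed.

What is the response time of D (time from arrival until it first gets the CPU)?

4

Schedule: | A 0-2 | B 2-4 | C 4-6 | A 6-8 | B 8-10 | D 10-12 | C 12-14 | A 14-16 | B 16-18 | D 18-20 | C 20-22 | A 22-24 | B 24-26 | D 26-28 | C 28-30 | A 30-32 | B 32-34 | D 34-35 | C 35-37 | A 37-38 | B 38-39 | C 39-43 |
Completion: A=38  B=39  C=43  D=35
Turnaround (C−A): A=38  B=38  C=41  D=29
Response(D) = first start − arrival = 10 − 6 = 4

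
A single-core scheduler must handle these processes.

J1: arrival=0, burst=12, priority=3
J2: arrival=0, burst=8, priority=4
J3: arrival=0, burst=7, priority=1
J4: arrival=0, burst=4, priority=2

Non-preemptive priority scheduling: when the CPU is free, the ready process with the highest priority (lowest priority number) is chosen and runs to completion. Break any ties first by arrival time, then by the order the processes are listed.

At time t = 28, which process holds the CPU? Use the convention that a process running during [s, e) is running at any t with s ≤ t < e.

Timeline: | J3 0-7 | J4 7-11 | J1 11-23 | J2 23-31 |
Completion: J1=23  J2=31  J3=7  J4=11

J2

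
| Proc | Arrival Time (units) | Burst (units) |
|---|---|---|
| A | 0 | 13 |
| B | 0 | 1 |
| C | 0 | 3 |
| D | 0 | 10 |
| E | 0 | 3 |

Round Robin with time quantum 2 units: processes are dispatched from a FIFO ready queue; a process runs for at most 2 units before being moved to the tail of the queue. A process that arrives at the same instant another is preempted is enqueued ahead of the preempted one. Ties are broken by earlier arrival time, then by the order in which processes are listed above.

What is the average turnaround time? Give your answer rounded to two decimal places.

Schedule: | A 0-2 | B 2-3 | C 3-5 | D 5-7 | E 7-9 | A 9-11 | C 11-12 | D 12-14 | E 14-15 | A 15-17 | D 17-19 | A 19-21 | D 21-23 | A 23-25 | D 25-27 | A 27-30 |
Completion: A=30  B=3  C=12  D=27  E=15
Turnaround (C−A): A=30  B=3  C=12  D=27  E=15
Turnaround times: A=30, B=3, C=12, D=27, E=15
Average turnaround = (30+3+12+27+15) / 5 = 87/5 = 17.40

17.40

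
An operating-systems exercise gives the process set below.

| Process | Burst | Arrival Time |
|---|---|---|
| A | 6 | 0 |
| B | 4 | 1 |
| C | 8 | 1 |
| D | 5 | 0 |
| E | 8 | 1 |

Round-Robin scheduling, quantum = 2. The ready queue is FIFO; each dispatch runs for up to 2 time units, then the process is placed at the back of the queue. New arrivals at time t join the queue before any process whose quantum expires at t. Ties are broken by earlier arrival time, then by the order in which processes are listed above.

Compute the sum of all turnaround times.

Gantt: | A 0-2 | D 2-4 | B 4-6 | C 6-8 | E 8-10 | A 10-12 | D 12-14 | B 14-16 | C 16-18 | E 18-20 | A 20-22 | D 22-23 | C 23-25 | E 25-27 | C 27-29 | E 29-31 |
Completion: A=22  B=16  C=29  D=23  E=31
Turnaround = completion − arrival: A=22, B=15, C=28, D=23, E=30
Total turnaround = 22 + 15 + 28 + 23 + 30 = 118

118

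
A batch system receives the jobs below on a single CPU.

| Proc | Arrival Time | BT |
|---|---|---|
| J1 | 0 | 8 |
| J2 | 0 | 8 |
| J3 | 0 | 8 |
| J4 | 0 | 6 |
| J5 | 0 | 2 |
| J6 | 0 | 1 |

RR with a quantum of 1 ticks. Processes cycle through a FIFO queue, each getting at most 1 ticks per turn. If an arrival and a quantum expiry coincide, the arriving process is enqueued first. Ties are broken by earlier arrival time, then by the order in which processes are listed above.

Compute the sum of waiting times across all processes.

Schedule: | J1 0-1 | J2 1-2 | J3 2-3 | J4 3-4 | J5 4-5 | J6 5-6 | J1 6-7 | J2 7-8 | J3 8-9 | J4 9-10 | J5 10-11 | J1 11-12 | J2 12-13 | J3 13-14 | J4 14-15 | J1 15-16 | J2 16-17 | J3 17-18 | J4 18-19 | J1 19-20 | J2 20-21 | J3 21-22 | J4 22-23 | J1 23-24 | J2 24-25 | J3 25-26 | J4 26-27 | J1 27-28 | J2 28-29 | J3 29-30 | J1 30-31 | J2 31-32 | J3 32-33 |
Completion: J1=31  J2=32  J3=33  J4=27  J5=11  J6=6
Turnaround (C−A): J1=31  J2=32  J3=33  J4=27  J5=11  J6=6
Waiting = turnaround − burst: J1=23, J2=24, J3=25, J4=21, J5=9, J6=5
Total waiting = 23 + 24 + 25 + 21 + 9 + 5 = 107

107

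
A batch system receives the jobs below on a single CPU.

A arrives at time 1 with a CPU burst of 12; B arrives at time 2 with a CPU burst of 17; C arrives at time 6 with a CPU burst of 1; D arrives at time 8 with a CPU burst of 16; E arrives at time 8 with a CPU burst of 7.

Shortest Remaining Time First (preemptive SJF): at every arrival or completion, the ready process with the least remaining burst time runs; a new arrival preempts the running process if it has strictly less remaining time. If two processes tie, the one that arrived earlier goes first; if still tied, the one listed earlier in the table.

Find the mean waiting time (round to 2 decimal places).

Schedule: | idle 0-1 | A 1-6 | C 6-7 | A 7-14 | E 14-21 | D 21-37 | B 37-54 |
Completion: A=14  B=54  C=7  D=37  E=21
Waiting times: A=1, B=35, C=0, D=13, E=6
Average waiting = (1+35+0+13+6) / 5 = 55/5 = 11.00

11.00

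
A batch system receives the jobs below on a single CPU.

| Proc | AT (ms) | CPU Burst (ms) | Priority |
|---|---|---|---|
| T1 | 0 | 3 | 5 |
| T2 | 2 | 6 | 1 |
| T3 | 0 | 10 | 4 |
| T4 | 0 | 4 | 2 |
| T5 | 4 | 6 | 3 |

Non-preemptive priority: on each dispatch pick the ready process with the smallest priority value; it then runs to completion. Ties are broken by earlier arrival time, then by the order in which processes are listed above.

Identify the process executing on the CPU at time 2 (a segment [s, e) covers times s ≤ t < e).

Timeline: | T4 0-4 | T2 4-10 | T5 10-16 | T3 16-26 | T1 26-29 |
Completion: T1=29  T2=10  T3=26  T4=4  T5=16
Turnaround (C−A): T1=29  T2=8  T3=26  T4=4  T5=12

T4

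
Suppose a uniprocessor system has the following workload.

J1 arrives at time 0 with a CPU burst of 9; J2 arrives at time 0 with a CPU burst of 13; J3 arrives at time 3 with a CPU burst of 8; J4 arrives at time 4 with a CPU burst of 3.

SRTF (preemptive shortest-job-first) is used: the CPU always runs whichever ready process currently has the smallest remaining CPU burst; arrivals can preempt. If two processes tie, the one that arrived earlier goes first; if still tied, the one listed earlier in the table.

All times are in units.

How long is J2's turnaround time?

33

Gantt: | J1 0-4 | J4 4-7 | J1 7-12 | J3 12-20 | J2 20-33 |
Completion: J1=12  J2=33  J3=20  J4=7
Turnaround (C−A): J1=12  J2=33  J3=17  J4=3
Turnaround(J2) = completion − arrival = 33 − 0 = 33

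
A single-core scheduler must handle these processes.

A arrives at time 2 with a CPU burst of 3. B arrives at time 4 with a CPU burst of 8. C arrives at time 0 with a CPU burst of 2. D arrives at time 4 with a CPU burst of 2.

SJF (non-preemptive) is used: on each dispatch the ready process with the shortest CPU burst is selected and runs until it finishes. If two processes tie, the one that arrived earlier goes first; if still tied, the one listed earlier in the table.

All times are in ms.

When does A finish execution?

5

Gantt: | C 0-2 | A 2-5 | D 5-7 | B 7-15 |
Completion: A=5  B=15  C=2  D=7
Turnaround (C−A): A=3  B=11  C=2  D=3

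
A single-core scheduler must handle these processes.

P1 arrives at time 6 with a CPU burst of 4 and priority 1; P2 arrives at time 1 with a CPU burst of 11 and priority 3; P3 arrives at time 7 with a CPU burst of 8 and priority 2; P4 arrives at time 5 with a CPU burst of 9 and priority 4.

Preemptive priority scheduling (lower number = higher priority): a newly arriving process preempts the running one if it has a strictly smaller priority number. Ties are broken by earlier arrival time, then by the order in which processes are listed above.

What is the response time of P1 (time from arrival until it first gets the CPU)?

Gantt: | idle 0-1 | P2 1-6 | P1 6-10 | P3 10-18 | P2 18-24 | P4 24-33 |
Completion: P1=10  P2=24  P3=18  P4=33
Response(P1) = first start − arrival = 6 − 6 = 0

0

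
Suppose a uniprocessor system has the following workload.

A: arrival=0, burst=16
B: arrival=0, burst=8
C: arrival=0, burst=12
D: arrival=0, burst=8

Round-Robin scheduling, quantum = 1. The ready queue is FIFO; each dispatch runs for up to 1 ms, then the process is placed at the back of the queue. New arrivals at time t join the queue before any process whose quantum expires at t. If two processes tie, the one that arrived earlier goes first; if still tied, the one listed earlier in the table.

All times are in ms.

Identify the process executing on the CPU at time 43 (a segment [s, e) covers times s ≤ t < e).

A

Timeline: | A 0-1 | B 1-2 | C 2-3 | D 3-4 | A 4-5 | B 5-6 | C 6-7 | D 7-8 | A 8-9 | B 9-10 | C 10-11 | D 11-12 | A 12-13 | B 13-14 | C 14-15 | D 15-16 | A 16-17 | B 17-18 | C 18-19 | D 19-20 | A 20-21 | B 21-22 | C 22-23 | D 23-24 | A 24-25 | B 25-26 | C 26-27 | D 27-28 | A 28-29 | B 29-30 | C 30-31 | D 31-32 | A 32-33 | C 33-34 | A 34-35 | C 35-36 | A 36-37 | C 37-38 | A 38-39 | C 39-40 | A 40-44 |
Completion: A=44  B=30  C=40  D=32
Turnaround (C−A): A=44  B=30  C=40  D=32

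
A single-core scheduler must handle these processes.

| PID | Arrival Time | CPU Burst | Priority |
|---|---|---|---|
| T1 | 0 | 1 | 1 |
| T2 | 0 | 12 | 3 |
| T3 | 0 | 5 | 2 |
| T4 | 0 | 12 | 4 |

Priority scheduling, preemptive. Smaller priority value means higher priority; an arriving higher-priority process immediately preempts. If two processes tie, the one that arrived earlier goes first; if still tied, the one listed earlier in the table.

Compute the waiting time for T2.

Gantt: | T1 0-1 | T3 1-6 | T2 6-18 | T4 18-30 |
Completion: T1=1  T2=18  T3=6  T4=30
Turnaround (C−A): T1=1  T2=18  T3=6  T4=30
Waiting(T2) = turnaround − burst = 18 − 12 = 6

6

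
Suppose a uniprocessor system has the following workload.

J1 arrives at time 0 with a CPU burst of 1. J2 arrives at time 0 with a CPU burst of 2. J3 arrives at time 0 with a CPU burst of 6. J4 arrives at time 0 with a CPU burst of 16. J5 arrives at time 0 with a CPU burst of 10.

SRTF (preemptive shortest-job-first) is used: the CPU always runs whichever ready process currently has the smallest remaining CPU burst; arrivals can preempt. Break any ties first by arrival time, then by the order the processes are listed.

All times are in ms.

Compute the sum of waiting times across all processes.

Gantt: | J1 0-1 | J2 1-3 | J3 3-9 | J5 9-19 | J4 19-35 |
Completion: J1=1  J2=3  J3=9  J4=35  J5=19
Waiting = turnaround − burst: J1=0, J2=1, J3=3, J4=19, J5=9
Total waiting = 0 + 1 + 3 + 19 + 9 = 32

32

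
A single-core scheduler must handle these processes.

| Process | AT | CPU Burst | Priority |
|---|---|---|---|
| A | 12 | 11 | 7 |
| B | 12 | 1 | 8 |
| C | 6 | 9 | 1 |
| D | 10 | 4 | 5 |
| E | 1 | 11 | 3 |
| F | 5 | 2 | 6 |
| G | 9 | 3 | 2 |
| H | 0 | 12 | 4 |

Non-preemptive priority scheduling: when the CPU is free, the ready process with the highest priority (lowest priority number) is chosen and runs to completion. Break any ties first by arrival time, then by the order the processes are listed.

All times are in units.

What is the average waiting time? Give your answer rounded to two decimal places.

21.13

Timeline: | H 0-12 | C 12-21 | G 21-24 | E 24-35 | D 35-39 | F 39-41 | A 41-52 | B 52-53 |
Completion: A=52  B=53  C=21  D=39  E=35  F=41  G=24  H=12
Waiting times: A=29, B=40, C=6, D=25, E=23, F=34, G=12, H=0
Average waiting = (29+40+6+25+23+34+12+0) / 8 = 169/8 = 21.13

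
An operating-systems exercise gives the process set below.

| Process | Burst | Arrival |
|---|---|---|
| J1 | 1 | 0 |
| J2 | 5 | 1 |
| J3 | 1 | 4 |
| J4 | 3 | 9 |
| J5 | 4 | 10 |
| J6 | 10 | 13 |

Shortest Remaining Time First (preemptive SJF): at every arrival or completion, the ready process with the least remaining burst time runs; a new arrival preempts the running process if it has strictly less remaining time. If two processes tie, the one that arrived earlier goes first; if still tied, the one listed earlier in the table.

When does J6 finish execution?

26

Gantt: | J1 0-1 | J2 1-4 | J3 4-5 | J2 5-7 | idle 7-9 | J4 9-12 | J5 12-16 | J6 16-26 |
Completion: J1=1  J2=7  J3=5  J4=12  J5=16  J6=26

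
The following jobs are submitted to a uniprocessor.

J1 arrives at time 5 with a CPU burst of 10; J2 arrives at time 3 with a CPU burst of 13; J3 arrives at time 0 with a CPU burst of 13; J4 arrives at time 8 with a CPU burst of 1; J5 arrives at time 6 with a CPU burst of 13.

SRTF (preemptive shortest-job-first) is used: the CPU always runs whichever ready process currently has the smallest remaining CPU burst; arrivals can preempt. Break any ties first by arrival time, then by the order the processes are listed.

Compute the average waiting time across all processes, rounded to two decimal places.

12.40

Schedule: | J3 0-8 | J4 8-9 | J3 9-14 | J1 14-24 | J2 24-37 | J5 37-50 |
Completion: J1=24  J2=37  J3=14  J4=9  J5=50
Waiting times: J1=9, J2=21, J3=1, J4=0, J5=31
Average waiting = (9+21+1+0+31) / 5 = 62/5 = 12.40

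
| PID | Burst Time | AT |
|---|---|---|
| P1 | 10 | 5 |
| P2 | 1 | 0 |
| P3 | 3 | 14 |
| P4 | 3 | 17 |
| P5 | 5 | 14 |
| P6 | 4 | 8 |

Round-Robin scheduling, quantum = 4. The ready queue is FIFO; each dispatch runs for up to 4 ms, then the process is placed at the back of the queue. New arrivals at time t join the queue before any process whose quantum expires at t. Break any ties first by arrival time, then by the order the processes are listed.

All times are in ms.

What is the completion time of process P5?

30

Timeline: | P2 0-1 | idle 1-5 | P1 5-9 | P6 9-13 | P1 13-17 | P3 17-20 | P5 20-24 | P4 24-27 | P1 27-29 | P5 29-30 |
Completion: P1=29  P2=1  P3=20  P4=27  P5=30  P6=13
Turnaround (C−A): P1=24  P2=1  P3=6  P4=10  P5=16  P6=5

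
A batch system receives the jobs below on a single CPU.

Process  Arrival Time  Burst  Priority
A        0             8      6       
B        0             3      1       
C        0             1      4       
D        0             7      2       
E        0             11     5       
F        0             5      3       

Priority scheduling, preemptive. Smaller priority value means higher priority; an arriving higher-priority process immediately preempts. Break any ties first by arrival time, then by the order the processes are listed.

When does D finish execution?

Schedule: | B 0-3 | D 3-10 | F 10-15 | C 15-16 | E 16-27 | A 27-35 |
Completion: A=35  B=3  C=16  D=10  E=27  F=15

10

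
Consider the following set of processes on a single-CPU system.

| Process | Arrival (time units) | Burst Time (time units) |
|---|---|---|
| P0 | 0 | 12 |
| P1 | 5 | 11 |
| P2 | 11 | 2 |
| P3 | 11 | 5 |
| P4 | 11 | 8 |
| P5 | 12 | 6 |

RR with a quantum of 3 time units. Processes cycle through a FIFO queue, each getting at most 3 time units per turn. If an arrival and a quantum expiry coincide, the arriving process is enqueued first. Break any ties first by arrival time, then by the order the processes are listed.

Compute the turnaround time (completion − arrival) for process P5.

28

Gantt: | P0 0-6 | P1 6-9 | P0 9-12 | P1 12-15 | P2 15-17 | P3 17-20 | P4 20-23 | P5 23-26 | P0 26-29 | P1 29-32 | P3 32-34 | P4 34-37 | P5 37-40 | P1 40-42 | P4 42-44 |
Completion: P0=29  P1=42  P2=17  P3=34  P4=44  P5=40
Turnaround (C−A): P0=29  P1=37  P2=6  P3=23  P4=33  P5=28
Turnaround(P5) = completion − arrival = 40 − 12 = 28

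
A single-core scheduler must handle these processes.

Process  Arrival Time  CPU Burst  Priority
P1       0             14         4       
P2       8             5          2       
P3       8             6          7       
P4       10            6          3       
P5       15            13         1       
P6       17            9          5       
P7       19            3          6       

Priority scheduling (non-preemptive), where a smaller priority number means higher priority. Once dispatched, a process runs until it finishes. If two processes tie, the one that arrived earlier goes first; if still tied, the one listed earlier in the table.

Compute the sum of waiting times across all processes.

Schedule: | P1 0-14 | P2 14-19 | P5 19-32 | P4 32-38 | P6 38-47 | P7 47-50 | P3 50-56 |
Completion: P1=14  P2=19  P3=56  P4=38  P5=32  P6=47  P7=50
Turnaround (C−A): P1=14  P2=11  P3=48  P4=28  P5=17  P6=30  P7=31
Waiting = turnaround − burst: P1=0, P2=6, P3=42, P4=22, P5=4, P6=21, P7=28
Total waiting = 0 + 6 + 42 + 22 + 4 + 21 + 28 = 123

123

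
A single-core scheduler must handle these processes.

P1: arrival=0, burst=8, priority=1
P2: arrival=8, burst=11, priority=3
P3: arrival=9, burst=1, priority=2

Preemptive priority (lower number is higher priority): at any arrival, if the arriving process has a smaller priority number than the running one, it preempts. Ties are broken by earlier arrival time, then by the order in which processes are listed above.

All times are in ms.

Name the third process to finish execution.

P2

Gantt: | P1 0-8 | P2 8-9 | P3 9-10 | P2 10-20 |
Completion: P1=8  P2=20  P3=10
Finish order: P1 → P3 → P2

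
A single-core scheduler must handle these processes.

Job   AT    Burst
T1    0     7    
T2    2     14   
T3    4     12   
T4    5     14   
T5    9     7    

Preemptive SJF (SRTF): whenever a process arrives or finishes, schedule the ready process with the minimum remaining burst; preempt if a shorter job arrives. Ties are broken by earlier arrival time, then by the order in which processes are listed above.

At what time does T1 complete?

7

Timeline: | T1 0-7 | T3 7-9 | T5 9-16 | T3 16-26 | T2 26-40 | T4 40-54 |
Completion: T1=7  T2=40  T3=26  T4=54  T5=16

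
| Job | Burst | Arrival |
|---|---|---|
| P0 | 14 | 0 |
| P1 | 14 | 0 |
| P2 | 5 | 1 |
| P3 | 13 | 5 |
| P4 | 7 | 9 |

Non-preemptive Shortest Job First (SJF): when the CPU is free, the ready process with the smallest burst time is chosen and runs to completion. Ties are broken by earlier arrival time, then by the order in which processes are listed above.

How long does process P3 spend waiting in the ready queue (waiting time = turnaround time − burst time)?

Gantt: | P0 0-14 | P2 14-19 | P4 19-26 | P3 26-39 | P1 39-53 |
Completion: P0=14  P1=53  P2=19  P3=39  P4=26
Waiting(P3) = turnaround − burst = 34 − 13 = 21

21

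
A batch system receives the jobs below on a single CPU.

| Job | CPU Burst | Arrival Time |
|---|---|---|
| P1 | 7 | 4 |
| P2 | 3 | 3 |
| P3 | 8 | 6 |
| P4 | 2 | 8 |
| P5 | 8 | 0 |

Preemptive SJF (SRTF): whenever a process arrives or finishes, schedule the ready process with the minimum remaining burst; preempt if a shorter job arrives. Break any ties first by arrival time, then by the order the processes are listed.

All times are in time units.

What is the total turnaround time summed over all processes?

Gantt: | P5 0-3 | P2 3-6 | P5 6-8 | P4 8-10 | P5 10-13 | P1 13-20 | P3 20-28 |
Completion: P1=20  P2=6  P3=28  P4=10  P5=13
Turnaround = completion − arrival: P1=16, P2=3, P3=22, P4=2, P5=13
Total turnaround = 16 + 3 + 22 + 2 + 13 = 56

56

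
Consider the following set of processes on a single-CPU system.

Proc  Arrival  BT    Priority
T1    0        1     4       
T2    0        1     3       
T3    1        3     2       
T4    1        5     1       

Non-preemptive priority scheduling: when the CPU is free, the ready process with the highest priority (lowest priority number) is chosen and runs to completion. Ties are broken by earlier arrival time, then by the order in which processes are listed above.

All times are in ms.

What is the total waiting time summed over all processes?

Gantt: | T2 0-1 | T4 1-6 | T3 6-9 | T1 9-10 |
Completion: T1=10  T2=1  T3=9  T4=6
Turnaround (C−A): T1=10  T2=1  T3=8  T4=5
Waiting = turnaround − burst: T1=9, T2=0, T3=5, T4=0
Total waiting = 9 + 0 + 5 + 0 = 14

14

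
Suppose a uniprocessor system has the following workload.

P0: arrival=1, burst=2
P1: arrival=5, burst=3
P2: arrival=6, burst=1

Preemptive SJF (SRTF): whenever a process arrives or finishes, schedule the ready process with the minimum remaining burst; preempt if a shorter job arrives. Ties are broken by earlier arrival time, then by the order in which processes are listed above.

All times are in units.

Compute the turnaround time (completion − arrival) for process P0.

2

Schedule: | idle 0-1 | P0 1-3 | idle 3-5 | P1 5-6 | P2 6-7 | P1 7-9 |
Completion: P0=3  P1=9  P2=7
Turnaround(P0) = completion − arrival = 3 − 1 = 2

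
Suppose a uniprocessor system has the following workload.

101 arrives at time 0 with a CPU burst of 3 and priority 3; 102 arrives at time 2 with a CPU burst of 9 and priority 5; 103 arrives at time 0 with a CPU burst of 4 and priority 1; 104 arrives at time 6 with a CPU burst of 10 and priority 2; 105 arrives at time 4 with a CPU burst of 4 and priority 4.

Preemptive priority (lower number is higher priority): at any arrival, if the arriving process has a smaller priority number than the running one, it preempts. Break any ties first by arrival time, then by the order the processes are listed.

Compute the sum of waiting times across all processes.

Timeline: | 103 0-4 | 101 4-6 | 104 6-16 | 101 16-17 | 105 17-21 | 102 21-30 |
Completion: 101=17  102=30  103=4  104=16  105=21
Turnaround (C−A): 101=17  102=28  103=4  104=10  105=17
Waiting = turnaround − burst: 101=14, 102=19, 103=0, 104=0, 105=13
Total waiting = 14 + 19 + 0 + 0 + 13 = 46

46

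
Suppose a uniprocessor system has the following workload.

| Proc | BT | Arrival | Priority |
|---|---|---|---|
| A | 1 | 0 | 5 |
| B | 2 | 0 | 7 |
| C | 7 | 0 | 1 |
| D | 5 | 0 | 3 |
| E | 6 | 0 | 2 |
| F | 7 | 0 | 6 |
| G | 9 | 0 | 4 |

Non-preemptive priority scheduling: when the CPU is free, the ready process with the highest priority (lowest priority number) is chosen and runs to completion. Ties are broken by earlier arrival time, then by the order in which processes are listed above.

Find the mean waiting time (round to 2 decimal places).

Schedule: | C 0-7 | E 7-13 | D 13-18 | G 18-27 | A 27-28 | F 28-35 | B 35-37 |
Completion: A=28  B=37  C=7  D=18  E=13  F=35  G=27
Waiting times: A=27, B=35, C=0, D=13, E=7, F=28, G=18
Average waiting = (27+35+0+13+7+28+18) / 7 = 128/7 = 18.29

18.29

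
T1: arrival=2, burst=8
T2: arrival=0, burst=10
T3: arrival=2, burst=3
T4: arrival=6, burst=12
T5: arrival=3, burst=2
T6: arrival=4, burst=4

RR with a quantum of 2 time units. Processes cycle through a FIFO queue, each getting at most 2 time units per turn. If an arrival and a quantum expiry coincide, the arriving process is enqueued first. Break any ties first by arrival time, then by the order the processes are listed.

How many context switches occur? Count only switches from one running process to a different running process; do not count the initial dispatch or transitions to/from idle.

17

Schedule: | T2 0-2 | T1 2-4 | T3 4-6 | T2 6-8 | T5 8-10 | T6 10-12 | T1 12-14 | T4 14-16 | T3 16-17 | T2 17-19 | T6 19-21 | T1 21-23 | T4 23-25 | T2 25-27 | T1 27-29 | T4 29-31 | T2 31-33 | T4 33-39 |
Completion: T1=29  T2=33  T3=17  T4=39  T5=10  T6=21
Turnaround (C−A): T1=27  T2=33  T3=15  T4=33  T5=7  T6=17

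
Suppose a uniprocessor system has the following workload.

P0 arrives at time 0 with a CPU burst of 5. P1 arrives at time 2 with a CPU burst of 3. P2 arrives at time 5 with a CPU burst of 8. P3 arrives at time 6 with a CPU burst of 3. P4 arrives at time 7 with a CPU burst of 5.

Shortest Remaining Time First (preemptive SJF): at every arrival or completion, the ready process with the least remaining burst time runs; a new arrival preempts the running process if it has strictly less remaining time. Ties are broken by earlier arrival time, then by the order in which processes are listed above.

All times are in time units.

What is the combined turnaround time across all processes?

44

Schedule: | P0 0-5 | P1 5-8 | P3 8-11 | P4 11-16 | P2 16-24 |
Completion: P0=5  P1=8  P2=24  P3=11  P4=16
Turnaround = completion − arrival: P0=5, P1=6, P2=19, P3=5, P4=9
Total turnaround = 5 + 6 + 19 + 5 + 9 = 44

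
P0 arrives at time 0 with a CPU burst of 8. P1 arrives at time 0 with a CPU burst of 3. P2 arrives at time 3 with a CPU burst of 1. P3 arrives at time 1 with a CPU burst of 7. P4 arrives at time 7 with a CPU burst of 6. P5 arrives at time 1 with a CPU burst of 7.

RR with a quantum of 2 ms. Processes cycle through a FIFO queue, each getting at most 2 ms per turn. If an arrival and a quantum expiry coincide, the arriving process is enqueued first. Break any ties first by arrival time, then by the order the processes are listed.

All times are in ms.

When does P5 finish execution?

32

Gantt: | P0 0-2 | P1 2-4 | P3 4-6 | P5 6-8 | P0 8-10 | P2 10-11 | P1 11-12 | P3 12-14 | P4 14-16 | P5 16-18 | P0 18-20 | P3 20-22 | P4 22-24 | P5 24-26 | P0 26-28 | P3 28-29 | P4 29-31 | P5 31-32 |
Completion: P0=28  P1=12  P2=11  P3=29  P4=31  P5=32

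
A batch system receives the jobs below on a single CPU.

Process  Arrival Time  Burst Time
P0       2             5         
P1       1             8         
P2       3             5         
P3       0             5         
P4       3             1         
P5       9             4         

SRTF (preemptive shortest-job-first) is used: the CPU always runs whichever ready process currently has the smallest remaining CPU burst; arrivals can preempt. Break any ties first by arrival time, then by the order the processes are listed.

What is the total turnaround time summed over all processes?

66

Gantt: | P3 0-3 | P4 3-4 | P3 4-6 | P0 6-11 | P5 11-15 | P2 15-20 | P1 20-28 |
Completion: P0=11  P1=28  P2=20  P3=6  P4=4  P5=15
Turnaround (C−A): P0=9  P1=27  P2=17  P3=6  P4=1  P5=6
Turnaround = completion − arrival: P0=9, P1=27, P2=17, P3=6, P4=1, P5=6
Total turnaround = 9 + 27 + 17 + 6 + 1 + 6 = 66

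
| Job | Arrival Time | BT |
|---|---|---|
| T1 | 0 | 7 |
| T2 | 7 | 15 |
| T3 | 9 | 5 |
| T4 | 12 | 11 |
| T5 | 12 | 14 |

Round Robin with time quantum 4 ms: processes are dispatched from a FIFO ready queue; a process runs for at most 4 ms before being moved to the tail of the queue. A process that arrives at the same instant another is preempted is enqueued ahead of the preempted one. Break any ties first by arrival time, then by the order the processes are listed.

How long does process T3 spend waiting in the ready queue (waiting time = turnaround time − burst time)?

Gantt: | T1 0-7 | T2 7-11 | T3 11-15 | T2 15-19 | T4 19-23 | T5 23-27 | T3 27-28 | T2 28-32 | T4 32-36 | T5 36-40 | T2 40-43 | T4 43-46 | T5 46-52 |
Completion: T1=7  T2=43  T3=28  T4=46  T5=52
Waiting(T3) = turnaround − burst = 19 − 5 = 14

14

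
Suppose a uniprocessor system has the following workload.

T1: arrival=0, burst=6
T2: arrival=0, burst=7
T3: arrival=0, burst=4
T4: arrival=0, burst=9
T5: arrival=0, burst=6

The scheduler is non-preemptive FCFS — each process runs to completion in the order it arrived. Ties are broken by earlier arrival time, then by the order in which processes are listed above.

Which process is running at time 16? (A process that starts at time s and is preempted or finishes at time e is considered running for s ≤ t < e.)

T3

Timeline: | T1 0-6 | T2 6-13 | T3 13-17 | T4 17-26 | T5 26-32 |
Completion: T1=6  T2=13  T3=17  T4=26  T5=32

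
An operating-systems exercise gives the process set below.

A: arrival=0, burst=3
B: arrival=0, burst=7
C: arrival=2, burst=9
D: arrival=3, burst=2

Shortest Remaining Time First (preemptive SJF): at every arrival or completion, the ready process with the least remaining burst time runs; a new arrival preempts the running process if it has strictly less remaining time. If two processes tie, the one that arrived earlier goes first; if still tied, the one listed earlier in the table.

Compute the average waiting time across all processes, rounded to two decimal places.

3.75

Timeline: | A 0-3 | D 3-5 | B 5-12 | C 12-21 |
Completion: A=3  B=12  C=21  D=5
Turnaround (C−A): A=3  B=12  C=19  D=2
Waiting times: A=0, B=5, C=10, D=0
Average waiting = (0+5+10+0) / 4 = 15/4 = 3.75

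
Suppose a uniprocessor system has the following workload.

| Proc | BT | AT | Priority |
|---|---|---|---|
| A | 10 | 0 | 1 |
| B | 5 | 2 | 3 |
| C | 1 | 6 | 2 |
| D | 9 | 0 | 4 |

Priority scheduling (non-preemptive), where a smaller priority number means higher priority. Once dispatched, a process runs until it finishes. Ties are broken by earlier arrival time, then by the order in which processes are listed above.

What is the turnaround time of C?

5

Timeline: | A 0-10 | C 10-11 | B 11-16 | D 16-25 |
Completion: A=10  B=16  C=11  D=25
Turnaround (C−A): A=10  B=14  C=5  D=25
Turnaround(C) = completion − arrival = 11 − 6 = 5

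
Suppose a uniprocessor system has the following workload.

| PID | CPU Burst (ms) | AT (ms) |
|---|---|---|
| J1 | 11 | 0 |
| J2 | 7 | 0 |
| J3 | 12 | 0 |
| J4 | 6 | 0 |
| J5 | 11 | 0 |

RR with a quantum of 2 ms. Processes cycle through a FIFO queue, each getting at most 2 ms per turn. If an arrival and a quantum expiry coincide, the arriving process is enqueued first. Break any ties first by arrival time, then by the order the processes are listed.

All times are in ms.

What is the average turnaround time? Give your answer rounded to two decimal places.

39.60

Schedule: | J1 0-2 | J2 2-4 | J3 4-6 | J4 6-8 | J5 8-10 | J1 10-12 | J2 12-14 | J3 14-16 | J4 16-18 | J5 18-20 | J1 20-22 | J2 22-24 | J3 24-26 | J4 26-28 | J5 28-30 | J1 30-32 | J2 32-33 | J3 33-35 | J5 35-37 | J1 37-39 | J3 39-41 | J5 41-43 | J1 43-44 | J3 44-46 | J5 46-47 |
Completion: J1=44  J2=33  J3=46  J4=28  J5=47
Turnaround times: J1=44, J2=33, J3=46, J4=28, J5=47
Average turnaround = (44+33+46+28+47) / 5 = 198/5 = 39.60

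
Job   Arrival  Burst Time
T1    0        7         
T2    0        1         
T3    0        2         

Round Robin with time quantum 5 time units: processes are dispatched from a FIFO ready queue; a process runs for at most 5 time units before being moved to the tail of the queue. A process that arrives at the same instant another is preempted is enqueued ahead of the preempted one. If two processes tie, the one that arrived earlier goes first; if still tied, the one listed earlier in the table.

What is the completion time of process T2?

Timeline: | T1 0-5 | T2 5-6 | T3 6-8 | T1 8-10 |
Completion: T1=10  T2=6  T3=8
Turnaround (C−A): T1=10  T2=6  T3=8

6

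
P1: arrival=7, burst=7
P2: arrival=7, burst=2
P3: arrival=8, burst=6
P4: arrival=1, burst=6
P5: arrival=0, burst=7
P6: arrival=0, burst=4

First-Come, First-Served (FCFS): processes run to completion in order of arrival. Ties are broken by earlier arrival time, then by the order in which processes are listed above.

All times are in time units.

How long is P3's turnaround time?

Gantt: | P5 0-7 | P6 7-11 | P4 11-17 | P1 17-24 | P2 24-26 | P3 26-32 |
Completion: P1=24  P2=26  P3=32  P4=17  P5=7  P6=11
Turnaround (C−A): P1=17  P2=19  P3=24  P4=16  P5=7  P6=11
Turnaround(P3) = completion − arrival = 32 − 8 = 24

24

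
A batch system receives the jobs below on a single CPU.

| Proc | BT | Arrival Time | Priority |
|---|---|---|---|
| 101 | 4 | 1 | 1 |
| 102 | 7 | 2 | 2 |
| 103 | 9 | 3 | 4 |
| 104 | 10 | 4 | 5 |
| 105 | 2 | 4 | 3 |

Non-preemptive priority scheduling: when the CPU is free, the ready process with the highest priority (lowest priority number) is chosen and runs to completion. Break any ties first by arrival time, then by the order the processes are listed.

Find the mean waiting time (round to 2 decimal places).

8.20

Schedule: | idle 0-1 | 101 1-5 | 102 5-12 | 105 12-14 | 103 14-23 | 104 23-33 |
Completion: 101=5  102=12  103=23  104=33  105=14
Turnaround (C−A): 101=4  102=10  103=20  104=29  105=10
Waiting times: 101=0, 102=3, 103=11, 104=19, 105=8
Average waiting = (0+3+11+19+8) / 5 = 41/5 = 8.20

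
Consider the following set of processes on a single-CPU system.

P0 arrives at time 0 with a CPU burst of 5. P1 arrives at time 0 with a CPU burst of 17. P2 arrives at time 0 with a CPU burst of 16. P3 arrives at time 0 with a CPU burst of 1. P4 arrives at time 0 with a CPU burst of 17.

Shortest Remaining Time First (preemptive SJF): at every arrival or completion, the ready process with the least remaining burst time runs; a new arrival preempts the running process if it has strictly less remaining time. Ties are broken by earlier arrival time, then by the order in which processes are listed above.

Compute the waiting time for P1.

Timeline: | P3 0-1 | P0 1-6 | P2 6-22 | P1 22-39 | P4 39-56 |
Completion: P0=6  P1=39  P2=22  P3=1  P4=56
Turnaround (C−A): P0=6  P1=39  P2=22  P3=1  P4=56
Waiting(P1) = turnaround − burst = 39 − 17 = 22

22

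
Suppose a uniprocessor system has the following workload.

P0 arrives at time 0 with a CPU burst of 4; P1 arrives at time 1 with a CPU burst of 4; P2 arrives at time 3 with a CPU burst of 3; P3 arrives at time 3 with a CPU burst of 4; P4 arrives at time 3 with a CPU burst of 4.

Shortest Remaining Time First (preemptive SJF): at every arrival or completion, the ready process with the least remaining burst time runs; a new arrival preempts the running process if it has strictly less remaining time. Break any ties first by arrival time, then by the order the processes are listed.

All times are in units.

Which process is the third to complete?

P1

Gantt: | P0 0-4 | P2 4-7 | P1 7-11 | P3 11-15 | P4 15-19 |
Completion: P0=4  P1=11  P2=7  P3=15  P4=19
Turnaround (C−A): P0=4  P1=10  P2=4  P3=12  P4=16
Finish order: P0 → P2 → P1 → P3 → P4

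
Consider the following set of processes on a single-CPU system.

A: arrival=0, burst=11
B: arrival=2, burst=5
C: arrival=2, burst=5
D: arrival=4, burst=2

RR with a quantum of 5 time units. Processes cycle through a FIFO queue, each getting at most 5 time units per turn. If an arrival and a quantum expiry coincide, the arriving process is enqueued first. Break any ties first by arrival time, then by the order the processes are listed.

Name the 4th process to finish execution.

A

Schedule: | A 0-5 | B 5-10 | C 10-15 | D 15-17 | A 17-23 |
Completion: A=23  B=10  C=15  D=17
Finish order: B → C → D → A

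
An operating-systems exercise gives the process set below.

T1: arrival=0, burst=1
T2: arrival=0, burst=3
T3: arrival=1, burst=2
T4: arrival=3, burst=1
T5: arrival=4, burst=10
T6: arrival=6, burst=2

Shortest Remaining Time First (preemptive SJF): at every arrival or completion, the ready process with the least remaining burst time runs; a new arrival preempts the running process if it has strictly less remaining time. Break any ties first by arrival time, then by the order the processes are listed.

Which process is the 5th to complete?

Gantt: | T1 0-1 | T3 1-3 | T4 3-4 | T2 4-7 | T6 7-9 | T5 9-19 |
Completion: T1=1  T2=7  T3=3  T4=4  T5=19  T6=9
Turnaround (C−A): T1=1  T2=7  T3=2  T4=1  T5=15  T6=3
Finish order: T1 → T3 → T4 → T2 → T6 → T5

T6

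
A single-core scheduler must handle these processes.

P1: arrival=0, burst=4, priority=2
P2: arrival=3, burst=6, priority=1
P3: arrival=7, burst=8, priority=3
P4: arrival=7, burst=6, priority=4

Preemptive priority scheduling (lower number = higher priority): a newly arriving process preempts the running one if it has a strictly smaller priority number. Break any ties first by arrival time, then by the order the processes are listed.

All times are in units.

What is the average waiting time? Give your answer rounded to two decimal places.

5.00

Schedule: | P1 0-3 | P2 3-9 | P1 9-10 | P3 10-18 | P4 18-24 |
Completion: P1=10  P2=9  P3=18  P4=24
Turnaround (C−A): P1=10  P2=6  P3=11  P4=17
Waiting times: P1=6, P2=0, P3=3, P4=11
Average waiting = (6+0+3+11) / 4 = 20/4 = 5.00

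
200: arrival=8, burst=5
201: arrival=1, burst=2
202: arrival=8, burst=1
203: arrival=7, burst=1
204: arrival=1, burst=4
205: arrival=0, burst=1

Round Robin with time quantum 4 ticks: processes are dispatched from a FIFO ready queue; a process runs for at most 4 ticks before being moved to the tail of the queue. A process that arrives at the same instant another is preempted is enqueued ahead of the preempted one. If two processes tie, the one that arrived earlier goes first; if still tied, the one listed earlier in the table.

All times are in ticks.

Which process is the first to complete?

Timeline: | 205 0-1 | 201 1-3 | 204 3-7 | 203 7-8 | 200 8-12 | 202 12-13 | 200 13-14 |
Completion: 200=14  201=3  202=13  203=8  204=7  205=1
Turnaround (C−A): 200=6  201=2  202=5  203=1  204=6  205=1
Finish order: 205 → 201 → 204 → 203 → 202 → 200

205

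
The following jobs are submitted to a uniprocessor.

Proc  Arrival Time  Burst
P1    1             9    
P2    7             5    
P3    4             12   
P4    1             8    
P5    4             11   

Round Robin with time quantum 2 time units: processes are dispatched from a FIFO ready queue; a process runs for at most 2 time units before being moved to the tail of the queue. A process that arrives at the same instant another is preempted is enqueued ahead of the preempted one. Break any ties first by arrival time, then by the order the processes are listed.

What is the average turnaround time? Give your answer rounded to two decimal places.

Schedule: | idle 0-1 | P1 1-3 | P4 3-5 | P1 5-7 | P3 7-9 | P5 9-11 | P4 11-13 | P2 13-15 | P1 15-17 | P3 17-19 | P5 19-21 | P4 21-23 | P2 23-25 | P1 25-27 | P3 27-29 | P5 29-31 | P4 31-33 | P2 33-34 | P1 34-35 | P3 35-37 | P5 37-39 | P3 39-41 | P5 41-43 | P3 43-45 | P5 45-46 |
Completion: P1=35  P2=34  P3=45  P4=33  P5=46
Turnaround (C−A): P1=34  P2=27  P3=41  P4=32  P5=42
Turnaround times: P1=34, P2=27, P3=41, P4=32, P5=42
Average turnaround = (34+27+41+32+42) / 5 = 176/5 = 35.20

35.20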